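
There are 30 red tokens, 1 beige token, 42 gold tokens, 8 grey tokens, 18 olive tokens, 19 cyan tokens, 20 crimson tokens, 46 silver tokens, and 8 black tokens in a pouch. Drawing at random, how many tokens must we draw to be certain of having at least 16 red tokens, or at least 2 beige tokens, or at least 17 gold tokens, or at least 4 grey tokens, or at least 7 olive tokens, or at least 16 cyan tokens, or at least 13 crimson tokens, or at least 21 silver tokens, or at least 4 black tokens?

92

Each of the 9 colors has its own threshold; avoid all of them simultaneously.
The worst case stops just short of every target: 15 red, 1 beige, 16 gold, 3 grey, 6 olive, 15 cyan, 12 crimson, 20 silver, 3 black — 15 + 1 + 16 + 3 + 6 + 15 + 12 + 20 + 3 = 91 tokens.
One more token must push some color to its target, so 91 + 1 = 92.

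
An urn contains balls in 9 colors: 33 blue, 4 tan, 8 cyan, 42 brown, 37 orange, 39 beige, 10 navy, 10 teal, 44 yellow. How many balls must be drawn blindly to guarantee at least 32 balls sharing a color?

188

Treat the 9 colors as pigeonholes.
In the worst case we take at most 31 of each color, but all 4 tan, all 8 cyan, all 10 navy, and all 10 teal (fewer than 31), giving 31 + 4 + 8 + 31 + 31 + 31 + 10 + 10 + 31 = 187.
One more ball then forces some color to 32, so 187 + 1 = 188.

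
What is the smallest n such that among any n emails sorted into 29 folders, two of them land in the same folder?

30

There are 29 folders acting as pigeonholes.
With 29 emails we could place one in each, avoiding any repeat.
One more forces some class to hold 2, so 29 + 1 = 30.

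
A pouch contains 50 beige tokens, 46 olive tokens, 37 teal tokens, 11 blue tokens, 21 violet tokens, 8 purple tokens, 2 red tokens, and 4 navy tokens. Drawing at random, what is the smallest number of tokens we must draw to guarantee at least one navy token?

The worst case draws every non-navy token first: 50 + 46 + 37 + 11 + 21 + 8 + 2 = 175.
The next draw is then forced to be navy, giving 175 + 1 = 176.

176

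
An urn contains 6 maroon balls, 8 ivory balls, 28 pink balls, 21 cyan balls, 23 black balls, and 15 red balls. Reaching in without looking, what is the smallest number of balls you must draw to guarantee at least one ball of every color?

96

The hardest color to obtain is maroon: we could draw every other ball first — 101 − 6 = 95 balls — without a single maroon one.
The next draw must be maroon, so 95 + 1 = 96.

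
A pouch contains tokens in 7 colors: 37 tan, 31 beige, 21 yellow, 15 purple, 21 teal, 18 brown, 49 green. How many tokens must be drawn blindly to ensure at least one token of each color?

178

The hardest color to obtain is purple: we could draw every other token first — 192 − 15 = 177 tokens — without a single purple one.
The next draw must be purple, so 177 + 1 = 178.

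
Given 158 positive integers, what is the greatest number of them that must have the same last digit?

16

If each of the 10 possible last digits held at most 15, the total would be at most 10 × 15 = 150 < 158, a contradiction.
So at least one holds ⌈158/10⌉ = 16.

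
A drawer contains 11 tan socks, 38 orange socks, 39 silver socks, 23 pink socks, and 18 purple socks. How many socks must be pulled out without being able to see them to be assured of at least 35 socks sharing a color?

Treat the 5 colors as pigeonholes.
In the worst case we take at most 34 of each color, but all 11 tan, all 23 pink, and all 18 purple (fewer than 34), giving 11 + 34 + 34 + 23 + 18 = 120.
One more sock then forces some color to 35, so 120 + 1 = 121.

121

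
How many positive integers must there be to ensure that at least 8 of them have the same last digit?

71

There are 10 possible last digits acting as pigeonholes.
With 10 × 7 = 70 positive integers we could place exactly 7 in each, with no class reaching 8.
One more forces some class to hold 8, so 70 + 1 = 71.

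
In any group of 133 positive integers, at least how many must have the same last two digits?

2

There are 100 possible two-digit endings, which serve as the pigeonholes.
If each of the 100 possible two-digit endings held at most 1, the total would be at most 100 × 1 = 100 < 133, a contradiction.
So at least one holds ⌈133/100⌉ = 2.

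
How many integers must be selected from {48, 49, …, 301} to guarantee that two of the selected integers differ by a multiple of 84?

85

Group the integers by remainder mod 84; there are 84 residue classes, each nonempty in this range.
Choosing one from each class (84 integers) avoids any shared remainder.
One more choice must repeat a class, so two differ by a multiple of 84. Hence 84 + 1 = 85.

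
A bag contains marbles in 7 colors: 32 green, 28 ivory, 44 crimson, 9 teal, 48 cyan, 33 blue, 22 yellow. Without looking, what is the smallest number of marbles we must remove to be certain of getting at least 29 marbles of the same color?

Treat the 7 colors as pigeonholes.
In the worst case we take at most 28 of each color, but all 9 teal and all 22 yellow (fewer than 28), giving 28 + 28 + 28 + 9 + 28 + 28 + 22 = 171.
One more marble then forces some color to 29, so 171 + 1 = 172.

172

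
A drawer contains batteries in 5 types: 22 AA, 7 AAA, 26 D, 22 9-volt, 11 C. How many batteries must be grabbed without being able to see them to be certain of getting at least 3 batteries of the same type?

The worst case takes 2 batteries of each type without reaching 3 of any: 5 × 2 = 10.
The next battery must bring some type to 3, so 10 + 1 = 11.

11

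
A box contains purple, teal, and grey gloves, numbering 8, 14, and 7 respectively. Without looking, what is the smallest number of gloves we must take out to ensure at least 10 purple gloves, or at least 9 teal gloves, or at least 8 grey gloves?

24

Each of the 3 colors has its own threshold; avoid all of them simultaneously.
The worst case stops just short of every target: all 8 purple, 8 teal, 7 grey — 8 + 8 + 7 = 23 gloves.
One more glove must push some color to its target, so 23 + 1 = 24.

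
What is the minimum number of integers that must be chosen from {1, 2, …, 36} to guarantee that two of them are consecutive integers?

19

Partition {1, …, 36} into 18 pairs: {1,2}, {3,4}, …, {35,36}.
Choosing 18 integers — say the 18 even numbers 2, 4, …, 36 — takes one from each pair and avoids the property.
Choosing 19 forces two into the same pair by pigeonhole, and those are consecutive. So 19.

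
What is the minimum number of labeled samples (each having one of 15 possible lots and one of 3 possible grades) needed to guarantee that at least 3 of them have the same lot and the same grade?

91

There are 15 × 3 = 45 (lot, grade) combinations acting as pigeonholes.
With 45 × 2 = 90 labeled samples we could place exactly 2 in each, with no (lot, grade) pair reaching 3.
One more forces some (lot, grade) pair to hold 3, so 90 + 1 = 91.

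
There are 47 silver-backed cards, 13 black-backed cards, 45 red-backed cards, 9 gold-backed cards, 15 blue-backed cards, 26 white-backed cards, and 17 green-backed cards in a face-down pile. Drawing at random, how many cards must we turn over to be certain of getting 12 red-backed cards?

The worst case draws every non-red-backed card first: 47 + 13 + 9 + 15 + 26 + 17 = 127.
The next 12 draws are then forced to be red-backed, giving 127 + 12 = 139.

139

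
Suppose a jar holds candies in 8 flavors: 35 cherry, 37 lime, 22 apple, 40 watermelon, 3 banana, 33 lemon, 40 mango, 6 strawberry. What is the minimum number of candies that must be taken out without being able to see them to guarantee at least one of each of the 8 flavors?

The hardest flavor to obtain is banana: we could draw every other candy first — 216 − 3 = 213 candies — without a single banana one.
The next draw must be banana, so 213 + 1 = 214.

214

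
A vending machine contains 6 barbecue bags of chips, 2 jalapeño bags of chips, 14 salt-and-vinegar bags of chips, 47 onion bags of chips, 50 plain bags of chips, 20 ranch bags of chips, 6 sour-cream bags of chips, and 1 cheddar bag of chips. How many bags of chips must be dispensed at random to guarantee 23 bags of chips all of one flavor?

94

In the worst case we take at most 22 of each flavor, but all 6 barbecue, all 2 jalapeño, all 14 salt-and-vinegar, all 20 ranch, all 6 sour-cream, and all 1 cheddar (fewer than 22), giving 6 + 2 + 14 + 22 + 22 + 20 + 6 + 1 = 93.
One more bag of chips then forces some flavor to 23, so 93 + 1 = 94.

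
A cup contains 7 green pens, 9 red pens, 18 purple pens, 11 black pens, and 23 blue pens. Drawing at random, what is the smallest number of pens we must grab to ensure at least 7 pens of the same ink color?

The worst case takes 6 pens of each ink color without reaching 7 of any: 5 × 6 = 30.
The next pen must bring some ink color to 7, so 30 + 1 = 31.

31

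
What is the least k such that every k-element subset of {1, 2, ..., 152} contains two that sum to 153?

Partition {1, …, 152} into 76 pairs: {1,152}, {2,151}, …, {76,77}.
Choosing 76 integers — say the integers 1 through 76 — takes one from each pair and avoids the property.
Choosing 77 forces two into the same pair by pigeonhole, and those sum to 153. So 77.

77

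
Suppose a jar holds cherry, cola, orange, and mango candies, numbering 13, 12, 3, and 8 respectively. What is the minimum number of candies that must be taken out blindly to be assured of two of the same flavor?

5

Treat the 4 flavors as pigeonholes.
The worst case takes 1 candy of each flavor without reaching 2 of any: 4 × 1 = 4.
The next candy must bring some flavor to 2, so 4 + 1 = 5.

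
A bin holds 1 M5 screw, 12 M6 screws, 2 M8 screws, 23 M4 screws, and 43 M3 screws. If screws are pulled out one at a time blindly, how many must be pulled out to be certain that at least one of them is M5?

81

The worst case draws every non-M5 screw first: 12 + 2 + 23 + 43 = 80.
The next draw is then forced to be M5, giving 80 + 1 = 81.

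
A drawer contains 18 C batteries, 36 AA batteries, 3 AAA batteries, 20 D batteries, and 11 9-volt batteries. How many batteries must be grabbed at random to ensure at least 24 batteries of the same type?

76

Treat the 5 types as pigeonholes.
In the worst case we take at most 23 of each type, but all 18 C, all 3 AAA, all 20 D, and all 11 9-volt (fewer than 23), giving 18 + 23 + 3 + 20 + 11 = 75.
One more battery then forces some type to 24, so 75 + 1 = 76.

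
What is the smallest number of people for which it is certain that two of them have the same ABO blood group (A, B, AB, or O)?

5

There are 4 ABO blood groups acting as pigeonholes.
With 4 people we could place one in each, avoiding any repeat.
One more forces some class to hold 2, so 4 + 1 = 5.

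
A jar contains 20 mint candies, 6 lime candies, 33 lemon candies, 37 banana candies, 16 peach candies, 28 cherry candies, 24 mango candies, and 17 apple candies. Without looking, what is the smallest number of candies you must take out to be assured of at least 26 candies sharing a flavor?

159

In the worst case we take at most 25 of each flavor, but all 20 mint, all 6 lime, all 16 peach, all 24 mango, and all 17 apple (fewer than 25), giving 20 + 6 + 25 + 25 + 16 + 25 + 24 + 17 = 158.
One more candy then forces some flavor to 26, so 158 + 1 = 159.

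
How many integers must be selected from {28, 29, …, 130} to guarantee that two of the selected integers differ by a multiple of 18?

Group the integers by remainder mod 18; there are 18 residue classes, each nonempty in this range.
Choosing one from each class (18 integers) avoids any shared remainder.
One more choice must repeat a class, so two differ by a multiple of 18. Hence 18 + 1 = 19.

19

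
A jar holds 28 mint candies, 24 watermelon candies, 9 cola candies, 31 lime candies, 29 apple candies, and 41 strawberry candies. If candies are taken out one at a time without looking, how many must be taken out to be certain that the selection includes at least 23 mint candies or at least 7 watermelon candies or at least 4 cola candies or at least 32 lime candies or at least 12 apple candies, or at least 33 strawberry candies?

106

Each of the 6 flavors has its own threshold; avoid all of them simultaneously.
The worst case stops just short of every target: 22 mint, 6 watermelon, 3 cola, 31 lime, 11 apple, 32 strawberry — 22 + 6 + 3 + 31 + 11 + 32 = 105 candies.
One more candy must push some flavor to its target, so 105 + 1 = 106.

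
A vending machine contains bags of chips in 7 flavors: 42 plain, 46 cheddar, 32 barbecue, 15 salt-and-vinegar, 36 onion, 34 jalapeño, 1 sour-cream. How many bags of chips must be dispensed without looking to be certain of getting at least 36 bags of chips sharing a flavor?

188

In the worst case we take at most 35 of each flavor, but all 32 barbecue, all 15 salt-and-vinegar, all 34 jalapeño, and all 1 sour-cream (fewer than 35), giving 35 + 35 + 32 + 15 + 35 + 34 + 1 = 187.
One more bag of chips then forces some flavor to 36, so 187 + 1 = 188.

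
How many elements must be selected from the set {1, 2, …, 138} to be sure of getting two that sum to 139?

Partition {1, …, 138} into 69 pairs: {1,138}, {2,137}, …, {69,70}.
Choosing 69 integers — say the integers 1 through 69 — takes one from each pair and avoids the property.
Choosing 70 forces two into the same pair by pigeonhole, and those sum to 139. So 70.

70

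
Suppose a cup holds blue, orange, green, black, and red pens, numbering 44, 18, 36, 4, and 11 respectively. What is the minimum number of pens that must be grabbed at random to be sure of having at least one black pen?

110

To avoid black pens as long as possible, exhaust the other 4 ink colors first.
The worst case draws every non-black pen first: 44 + 18 + 36 + 11 = 109.
The next draw is then forced to be black, giving 109 + 1 = 110.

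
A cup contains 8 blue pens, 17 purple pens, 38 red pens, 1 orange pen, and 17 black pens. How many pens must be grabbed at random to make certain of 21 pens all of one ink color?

64

In the worst case we take at most 20 of each ink color, but all 8 blue, all 17 purple, all 1 orange, and all 17 black (fewer than 20), giving 8 + 17 + 20 + 1 + 17 = 63.
One more pen then forces some ink color to 21, so 63 + 1 = 64.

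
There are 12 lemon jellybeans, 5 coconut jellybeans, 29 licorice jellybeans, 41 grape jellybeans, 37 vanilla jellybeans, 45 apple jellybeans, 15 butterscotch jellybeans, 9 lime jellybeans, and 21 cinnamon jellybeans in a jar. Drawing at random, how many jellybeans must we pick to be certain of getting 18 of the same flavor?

127

In the worst case we take at most 17 of each flavor, but all 12 lemon, all 5 coconut, all 15 butterscotch, and all 9 lime (fewer than 17), giving 12 + 5 + 17 + 17 + 17 + 17 + 15 + 9 + 17 = 126.
One more jellybean then forces some flavor to 18, so 126 + 1 = 127.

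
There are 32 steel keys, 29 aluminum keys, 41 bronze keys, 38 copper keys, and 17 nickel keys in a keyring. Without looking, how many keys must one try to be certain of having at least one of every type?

141

The hardest type to obtain is nickel: we could draw every other key first — 157 − 17 = 140 keys — without a single nickel one.
The next draw must be nickel, so 140 + 1 = 141.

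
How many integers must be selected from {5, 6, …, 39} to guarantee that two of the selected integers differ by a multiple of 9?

Use the pigeonhole principle on residue classes: group the integers by remainder mod 9; there are 9 residue classes, each nonempty in this range.
Choosing one from each class (9 integers) avoids any shared remainder.
One more choice must repeat a class, so two differ by a multiple of 9. Hence 9 + 1 = 10.

10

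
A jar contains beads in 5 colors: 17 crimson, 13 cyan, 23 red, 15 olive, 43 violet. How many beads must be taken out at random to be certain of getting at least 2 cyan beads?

To avoid cyan beads as long as possible, exhaust the other 4 colors first.
The worst case draws every non-cyan bead first: 17 + 23 + 15 + 43 = 98.
The next 2 draws are then forced to be cyan, giving 98 + 2 = 100.

100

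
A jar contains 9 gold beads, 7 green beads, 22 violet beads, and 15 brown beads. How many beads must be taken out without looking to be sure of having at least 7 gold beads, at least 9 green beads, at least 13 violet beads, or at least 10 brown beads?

Each of the 4 colors has its own threshold; avoid all of them simultaneously.
The worst case stops just short of every target: 6 gold, all 7 green, 12 violet, 9 brown — 6 + 7 + 12 + 9 = 34 beads.
One more bead must push some color to its target, so 34 + 1 = 35.

35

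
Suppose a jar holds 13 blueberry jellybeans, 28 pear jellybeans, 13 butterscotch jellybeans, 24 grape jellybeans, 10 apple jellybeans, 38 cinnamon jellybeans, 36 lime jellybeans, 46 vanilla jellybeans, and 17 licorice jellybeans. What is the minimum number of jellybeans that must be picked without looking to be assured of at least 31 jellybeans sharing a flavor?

196

In the worst case we take at most 30 of each flavor, but all 13 blueberry, all 28 pear, all 13 butterscotch, all 24 grape, all 10 apple, and all 17 licorice (fewer than 30), giving 13 + 28 + 13 + 24 + 10 + 30 + 30 + 30 + 17 = 195.
One more jellybean then forces some flavor to 31, so 195 + 1 = 196.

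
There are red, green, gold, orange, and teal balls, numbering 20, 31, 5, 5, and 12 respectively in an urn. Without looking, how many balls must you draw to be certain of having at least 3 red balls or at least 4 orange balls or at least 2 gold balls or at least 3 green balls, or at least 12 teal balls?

The worst case stops just short of every target: 2 red, 2 green, 1 gold, 3 orange, 11 teal — 2 + 2 + 1 + 3 + 11 = 19 balls.
One more ball must push some color to its target, so 19 + 1 = 20.

20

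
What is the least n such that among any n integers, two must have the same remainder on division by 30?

Use the pigeonhole principle on residue classes: two integers differ by a multiple of 30 exactly when they share a remainder mod 30.
There are 30 residue classes mod 30, so 30 integers can all lie in distinct classes.
One more integer must repeat a residue, giving a difference divisible by 30. So n = 30 + 1 = 31.

31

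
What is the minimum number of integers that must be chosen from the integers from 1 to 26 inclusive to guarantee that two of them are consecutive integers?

14

Partition {1, …, 26} into 13 pairs: {1,2}, {3,4}, …, {25,26}.
Choosing 13 integers — say the 13 even numbers 2, 4, …, 26 — takes one from each pair and avoids the property.
Choosing 14 forces two into the same pair by pigeonhole, and those are consecutive. So 14.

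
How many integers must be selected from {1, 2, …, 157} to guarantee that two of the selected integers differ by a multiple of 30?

Use the pigeonhole principle on residue classes: group the integers by remainder mod 30; there are 30 residue classes, each nonempty in this range.
Choosing one from each class (30 integers) avoids any shared remainder.
One more choice must repeat a class, so two differ by a multiple of 30. Hence 30 + 1 = 31.

31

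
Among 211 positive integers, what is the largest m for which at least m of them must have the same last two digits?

3

There are 100 possible two-digit endings, which serve as the pigeonholes.
If each of the 100 possible two-digit endings held at most 2, the total would be at most 100 × 2 = 200 < 211, a contradiction.
So at least one holds ⌈211/100⌉ = 3.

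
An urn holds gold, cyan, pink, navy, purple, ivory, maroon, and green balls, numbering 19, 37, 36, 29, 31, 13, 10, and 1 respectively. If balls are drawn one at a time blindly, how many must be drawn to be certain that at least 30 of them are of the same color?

In the worst case we take at most 29 of each color, but all 19 gold, all 13 ivory, all 10 maroon, and all 1 green (fewer than 29), giving 19 + 29 + 29 + 29 + 29 + 13 + 10 + 1 = 159.
One more ball then forces some color to 30, so 159 + 1 = 160.

160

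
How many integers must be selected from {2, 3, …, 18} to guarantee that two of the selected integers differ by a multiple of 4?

Group the integers by remainder mod 4; there are 4 residue classes, each nonempty in this range.
Choosing one from each class (4 integers) avoids any shared remainder.
One more choice must repeat a class, so two differ by a multiple of 4. Hence 4 + 1 = 5.

5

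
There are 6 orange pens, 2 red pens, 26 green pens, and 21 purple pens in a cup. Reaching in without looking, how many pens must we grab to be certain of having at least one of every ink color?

The hardest ink color to obtain is red: we could draw every other pen first — 55 − 2 = 53 pens — without a single red one.
The next draw must be red, so 53 + 1 = 54.

54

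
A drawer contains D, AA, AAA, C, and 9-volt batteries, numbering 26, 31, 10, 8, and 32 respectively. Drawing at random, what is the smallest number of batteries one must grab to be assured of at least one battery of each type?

The hardest type to obtain is C: we could draw every other battery first — 107 − 8 = 99 batteries — without a single C one.
The next draw must be C, so 99 + 1 = 100.

100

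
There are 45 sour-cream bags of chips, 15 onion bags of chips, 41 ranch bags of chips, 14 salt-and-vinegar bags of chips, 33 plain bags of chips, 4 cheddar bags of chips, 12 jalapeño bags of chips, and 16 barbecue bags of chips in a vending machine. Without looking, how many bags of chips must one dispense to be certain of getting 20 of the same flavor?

In the worst case we take at most 19 of each flavor, but all 15 onion, all 14 salt-and-vinegar, all 4 cheddar, all 12 jalapeño, and all 16 barbecue (fewer than 19), giving 19 + 15 + 19 + 14 + 19 + 4 + 12 + 16 = 118.
One more bag of chips then forces some flavor to 20, so 118 + 1 = 119.

119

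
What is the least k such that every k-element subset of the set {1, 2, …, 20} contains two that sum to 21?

11

Partition {1, …, 20} into 10 pairs: {1,20}, {2,19}, …, {10,11}.
Choosing 10 integers — say the integers 1 through 10 — takes one from each pair and avoids the property.
Choosing 11 forces two into the same pair by pigeonhole, and those sum to 21. So 11.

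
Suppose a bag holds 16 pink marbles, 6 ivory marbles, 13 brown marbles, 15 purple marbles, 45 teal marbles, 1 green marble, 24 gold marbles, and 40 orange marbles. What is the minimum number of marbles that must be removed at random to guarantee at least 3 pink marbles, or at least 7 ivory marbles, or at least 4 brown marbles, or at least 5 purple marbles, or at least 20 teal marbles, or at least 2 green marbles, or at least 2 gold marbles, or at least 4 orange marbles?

40

Each of the 8 colors has its own threshold; avoid all of them simultaneously.
The worst case stops just short of every target: 2 pink, 6 ivory, 3 brown, 4 purple, 19 teal, 1 green, 1 gold, 3 orange — 2 + 6 + 3 + 4 + 19 + 1 + 1 + 3 = 39 marbles.
One more marble must push some color to its target, so 39 + 1 = 40.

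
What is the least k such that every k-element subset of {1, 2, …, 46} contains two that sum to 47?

24

Partition {1, …, 46} into 23 pairs: {1,46}, {2,45}, …, {23,24}.
Choosing 23 integers — say the integers 1 through 23 — takes one from each pair and avoids the property.
Choosing 24 forces two into the same pair by pigeonhole, and those sum to 47. So 24.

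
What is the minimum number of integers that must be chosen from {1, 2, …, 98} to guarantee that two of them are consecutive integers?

Partition {1, …, 98} into 49 pairs: {1,2}, {3,4}, …, {97,98}.
Choosing 49 integers — say the 49 even numbers 2, 4, …, 98 — takes one from each pair and avoids the property.
Choosing 50 forces two into the same pair by pigeonhole, and those are consecutive. So 50.

50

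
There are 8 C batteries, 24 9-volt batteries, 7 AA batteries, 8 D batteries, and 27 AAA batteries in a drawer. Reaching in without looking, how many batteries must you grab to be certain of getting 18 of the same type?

58

In the worst case we take at most 17 of each type, but all 8 C, all 7 AA, and all 8 D (fewer than 17), giving 8 + 17 + 7 + 8 + 17 = 57.
One more battery then forces some type to 18, so 57 + 1 = 58.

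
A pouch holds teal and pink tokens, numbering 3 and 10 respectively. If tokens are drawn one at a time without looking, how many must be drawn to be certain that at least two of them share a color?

3

The worst case takes 1 token of each color without reaching 2 of any: 2 × 1 = 2.
The next token must bring some color to 2, so 2 + 1 = 3.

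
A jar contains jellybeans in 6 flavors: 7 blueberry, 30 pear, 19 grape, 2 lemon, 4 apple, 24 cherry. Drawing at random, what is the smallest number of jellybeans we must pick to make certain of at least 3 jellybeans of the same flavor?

13

The worst case takes 2 jellybeans of each flavor without reaching 3 of any: 6 × 2 = 12.
The next jellybean must bring some flavor to 3, so 12 + 1 = 13.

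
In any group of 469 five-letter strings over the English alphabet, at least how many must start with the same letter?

The 469 five-letter strings over the English alphabet fall into 26 possible first letters.
If each of the 26 possible first letters held at most 18, the total would be at most 26 × 18 = 468 < 469, a contradiction.
So at least one holds ⌈469/26⌉ = 19.

19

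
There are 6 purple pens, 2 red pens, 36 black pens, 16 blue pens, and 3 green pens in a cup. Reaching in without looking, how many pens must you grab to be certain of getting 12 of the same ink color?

Treat the 5 ink colors as pigeonholes.
In the worst case we take at most 11 of each ink color, but all 6 purple, all 2 red, and all 3 green (fewer than 11), giving 6 + 2 + 11 + 11 + 3 = 33.
One more pen then forces some ink color to 12, so 33 + 1 = 34.

34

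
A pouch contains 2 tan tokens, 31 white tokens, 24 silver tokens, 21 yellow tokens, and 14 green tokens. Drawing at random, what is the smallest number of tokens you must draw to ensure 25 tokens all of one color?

Treat the 5 colors as pigeonholes.
In the worst case we take at most 24 of each color, but all 2 tan, all 21 yellow, and all 14 green (fewer than 24), giving 2 + 24 + 24 + 21 + 14 = 85.
One more token then forces some color to 25, so 85 + 1 = 86.

86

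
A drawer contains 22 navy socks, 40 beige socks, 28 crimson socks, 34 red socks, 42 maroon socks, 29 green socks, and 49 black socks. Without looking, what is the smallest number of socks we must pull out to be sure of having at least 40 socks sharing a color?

Treat the 7 colors as pigeonholes.
In the worst case we take at most 39 of each color, but all 22 navy, all 28 crimson, all 34 red, and all 29 green (fewer than 39), giving 22 + 39 + 28 + 34 + 39 + 29 + 39 = 230.
One more sock then forces some color to 40, so 230 + 1 = 231.

231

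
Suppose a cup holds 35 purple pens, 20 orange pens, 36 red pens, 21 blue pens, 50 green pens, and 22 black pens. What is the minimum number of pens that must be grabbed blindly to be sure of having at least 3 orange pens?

167

To avoid orange pens as long as possible, exhaust the other 5 ink colors first.
The worst case draws every non-orange pen first: 35 + 36 + 21 + 50 + 22 = 164.
The next 3 draws are then forced to be orange, giving 164 + 3 = 167.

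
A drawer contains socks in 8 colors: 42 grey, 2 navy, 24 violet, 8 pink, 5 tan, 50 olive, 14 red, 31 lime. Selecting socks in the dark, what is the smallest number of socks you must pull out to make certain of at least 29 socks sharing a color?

In the worst case we take at most 28 of each color, but all 2 navy, all 24 violet, all 8 pink, all 5 tan, and all 14 red (fewer than 28), giving 28 + 2 + 24 + 8 + 5 + 28 + 14 + 28 = 137.
One more sock then forces some color to 29, so 137 + 1 = 138.

138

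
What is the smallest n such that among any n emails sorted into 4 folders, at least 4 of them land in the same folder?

13

There are 4 folders acting as pigeonholes.
With 4 × 3 = 12 emails we could place exactly 3 in each, with no class reaching 4.
One more forces some class to hold 4, so 12 + 1 = 13.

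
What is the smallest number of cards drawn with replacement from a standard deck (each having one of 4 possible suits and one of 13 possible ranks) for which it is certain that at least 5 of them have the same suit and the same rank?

There are 4 × 13 = 52 (suit, rank) combinations acting as pigeonholes.
With 52 × 4 = 208 cards drawn with replacement from a standard deck we could place exactly 4 in each, with no (suit, rank) pair reaching 5.
One more forces some (suit, rank) pair to hold 5, so 208 + 1 = 209.

209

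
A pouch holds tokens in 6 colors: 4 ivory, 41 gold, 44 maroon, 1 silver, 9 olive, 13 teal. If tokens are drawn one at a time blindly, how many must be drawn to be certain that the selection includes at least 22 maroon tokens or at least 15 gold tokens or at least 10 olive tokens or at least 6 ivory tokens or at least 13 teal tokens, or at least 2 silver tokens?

The worst case stops just short of every target: all 4 ivory, 14 gold, 21 maroon, 1 silver, 9 olive, 12 teal — 4 + 14 + 21 + 1 + 9 + 12 = 61 tokens.
One more token must push some color to its target, so 61 + 1 = 62.

62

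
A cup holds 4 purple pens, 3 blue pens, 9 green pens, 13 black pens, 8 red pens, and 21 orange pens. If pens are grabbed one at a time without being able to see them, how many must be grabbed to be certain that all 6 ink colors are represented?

The hardest ink color to obtain is blue: we could draw every other pen first — 58 − 3 = 55 pens — without a single blue one.
The next draw must be blue, so 55 + 1 = 56.

56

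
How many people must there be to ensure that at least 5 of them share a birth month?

There are 12 months of the year acting as pigeonholes.
With 12 × 4 = 48 people we could place exactly 4 in each, with no class reaching 5.
One more forces some class to hold 5, so 48 + 1 = 49.

49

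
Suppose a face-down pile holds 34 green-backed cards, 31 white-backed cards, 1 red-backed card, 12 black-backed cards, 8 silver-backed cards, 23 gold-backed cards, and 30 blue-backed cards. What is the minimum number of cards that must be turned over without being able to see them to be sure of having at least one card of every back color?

The hardest back color to obtain is red-backed: we could draw every other card first — 139 − 1 = 138 cards — without a single red-backed one.
The next draw must be red-backed, so 138 + 1 = 139.

139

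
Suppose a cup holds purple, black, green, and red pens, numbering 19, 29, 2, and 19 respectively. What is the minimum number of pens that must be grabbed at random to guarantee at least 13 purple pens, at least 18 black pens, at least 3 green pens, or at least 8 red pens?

The worst case stops just short of every target: 12 purple, 17 black, 2 green, 7 red — 12 + 17 + 2 + 7 = 38 pens.
One more pen must push some ink color to its target, so 38 + 1 = 39.

39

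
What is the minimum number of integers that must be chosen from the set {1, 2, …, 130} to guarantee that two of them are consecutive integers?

Partition {1, …, 130} into 65 pairs: {1,2}, {3,4}, …, {129,130}.
Choosing 65 integers — say the 65 even numbers 2, 4, …, 130 — takes one from each pair and avoids the property.
Choosing 66 forces two into the same pair by pigeonhole, and those are consecutive. So 66.

66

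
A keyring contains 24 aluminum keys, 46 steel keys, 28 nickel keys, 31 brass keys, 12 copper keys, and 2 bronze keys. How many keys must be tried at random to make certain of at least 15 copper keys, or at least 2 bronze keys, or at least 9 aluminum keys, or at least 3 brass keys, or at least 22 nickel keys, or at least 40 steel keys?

84

The worst case stops just short of every target: 8 aluminum, 39 steel, 21 nickel, 2 brass, all 12 copper, 1 bronze — 8 + 39 + 21 + 2 + 12 + 1 = 83 keys.
One more key must push some type to its target, so 83 + 1 = 84.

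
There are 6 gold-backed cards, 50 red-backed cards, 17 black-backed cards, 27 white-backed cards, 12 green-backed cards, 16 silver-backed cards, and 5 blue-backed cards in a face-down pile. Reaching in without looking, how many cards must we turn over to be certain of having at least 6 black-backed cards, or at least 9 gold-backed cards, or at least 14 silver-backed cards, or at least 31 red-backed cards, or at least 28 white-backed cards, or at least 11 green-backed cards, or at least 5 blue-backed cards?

The worst case stops just short of every target: all 6 gold-backed, 30 red-backed, 5 black-backed, 27 white-backed, 10 green-backed, 13 silver-backed, 4 blue-backed — 6 + 30 + 5 + 27 + 10 + 13 + 4 = 95 cards.
One more card must push some back color to its target, so 95 + 1 = 96.

96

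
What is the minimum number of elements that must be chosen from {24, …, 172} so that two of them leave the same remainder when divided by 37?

38

Group the integers by remainder mod 37; there are 37 residue classes, each nonempty in this range.
Choosing one from each class (37 integers) avoids any shared remainder.
One more choice must repeat a class, so two differ by a multiple of 37. Hence 37 + 1 = 38.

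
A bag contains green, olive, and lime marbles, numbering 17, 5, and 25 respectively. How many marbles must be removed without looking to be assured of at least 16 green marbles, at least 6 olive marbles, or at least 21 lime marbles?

The worst case stops just short of every target: 15 green, 5 olive, 20 lime — 15 + 5 + 20 = 40 marbles.
One more marble must push some color to its target, so 40 + 1 = 41.

41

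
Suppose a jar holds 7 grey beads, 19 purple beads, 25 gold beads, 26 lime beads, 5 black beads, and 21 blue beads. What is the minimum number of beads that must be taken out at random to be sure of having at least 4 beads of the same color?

The worst case takes 3 beads of each color without reaching 4 of any: 6 × 3 = 18.
The next bead must bring some color to 4, so 18 + 1 = 19.

19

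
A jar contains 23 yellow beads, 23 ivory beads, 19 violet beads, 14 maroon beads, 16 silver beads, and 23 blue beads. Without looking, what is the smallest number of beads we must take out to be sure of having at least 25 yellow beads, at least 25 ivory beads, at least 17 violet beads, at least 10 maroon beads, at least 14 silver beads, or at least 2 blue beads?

86

The worst case stops just short of every target: all 23 yellow, all 23 ivory, 16 violet, 9 maroon, 13 silver, 1 blue — 23 + 23 + 16 + 9 + 13 + 1 = 85 beads.
One more bead must push some color to its target, so 85 + 1 = 86.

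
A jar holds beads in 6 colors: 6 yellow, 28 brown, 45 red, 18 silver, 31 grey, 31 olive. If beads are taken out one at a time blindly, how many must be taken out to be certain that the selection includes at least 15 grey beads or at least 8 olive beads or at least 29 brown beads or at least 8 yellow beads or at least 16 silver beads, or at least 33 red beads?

103

The worst case stops just short of every target: all 6 yellow, 28 brown, 32 red, 15 silver, 14 grey, 7 olive — 6 + 28 + 32 + 15 + 14 + 7 = 102 beads.
One more bead must push some color to its target, so 102 + 1 = 103.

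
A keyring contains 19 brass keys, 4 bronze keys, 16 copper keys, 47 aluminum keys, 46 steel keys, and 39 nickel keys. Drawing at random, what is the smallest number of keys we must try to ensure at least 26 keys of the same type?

115

In the worst case we take at most 25 of each type, but all 19 brass, all 4 bronze, and all 16 copper (fewer than 25), giving 19 + 4 + 16 + 25 + 25 + 25 = 114.
One more key then forces some type to 26, so 114 + 1 = 115.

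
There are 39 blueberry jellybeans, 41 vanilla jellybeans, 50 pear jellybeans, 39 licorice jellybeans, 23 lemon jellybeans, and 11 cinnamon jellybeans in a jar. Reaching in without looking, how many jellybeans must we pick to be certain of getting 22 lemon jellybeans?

To avoid lemon jellybeans as long as possible, exhaust the other 5 flavors first.
The worst case draws every non-lemon jellybean first: 39 + 41 + 50 + 39 + 11 = 180.
The next 22 draws are then forced to be lemon, giving 180 + 22 = 202.

202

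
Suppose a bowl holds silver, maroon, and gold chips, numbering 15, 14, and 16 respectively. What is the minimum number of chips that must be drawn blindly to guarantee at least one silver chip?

The worst case draws every non-silver chip first: 14 + 16 = 30.
The next draw is then forced to be silver, giving 30 + 1 = 31.

31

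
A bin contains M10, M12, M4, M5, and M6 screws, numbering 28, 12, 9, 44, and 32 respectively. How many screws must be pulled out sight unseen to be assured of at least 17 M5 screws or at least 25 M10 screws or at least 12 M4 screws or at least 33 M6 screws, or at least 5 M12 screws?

Each of the 5 sizes has its own threshold; avoid all of them simultaneously.
The worst case stops just short of every target: 24 M10, 4 M12, all 9 M4, 16 M5, 32 M6 — 24 + 4 + 9 + 16 + 32 = 85 screws.
One more screw must push some size to its target, so 85 + 1 = 86.

86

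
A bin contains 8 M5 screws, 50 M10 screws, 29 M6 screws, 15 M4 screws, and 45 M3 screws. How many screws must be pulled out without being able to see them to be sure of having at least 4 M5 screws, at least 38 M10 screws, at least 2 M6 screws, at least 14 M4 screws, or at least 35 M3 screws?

89

Each of the 5 sizes has its own threshold; avoid all of them simultaneously.
The worst case stops just short of every target: 3 M5, 37 M10, 1 M6, 13 M4, 34 M3 — 3 + 37 + 1 + 13 + 34 = 88 screws.
One more screw must push some size to its target, so 88 + 1 = 89.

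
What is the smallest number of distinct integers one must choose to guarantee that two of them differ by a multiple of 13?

Two integers differ by a multiple of 13 exactly when they share a remainder mod 13.
There are 13 residue classes mod 13, so 13 integers can all lie in distinct classes.
One more integer must repeat a residue, giving a difference divisible by 13. So n = 13 + 1 = 14.

14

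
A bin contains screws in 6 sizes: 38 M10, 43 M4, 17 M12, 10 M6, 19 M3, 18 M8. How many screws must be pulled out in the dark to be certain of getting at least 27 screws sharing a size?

In the worst case we take at most 26 of each size, but all 17 M12, all 10 M6, all 19 M3, and all 18 M8 (fewer than 26), giving 26 + 26 + 17 + 10 + 19 + 18 = 116.
One more screw then forces some size to 27, so 116 + 1 = 117.

117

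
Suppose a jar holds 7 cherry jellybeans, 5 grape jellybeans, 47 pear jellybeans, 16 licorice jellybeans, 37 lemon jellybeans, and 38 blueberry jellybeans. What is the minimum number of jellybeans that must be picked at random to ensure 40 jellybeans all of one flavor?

In the worst case we take at most 39 of each flavor, but all 7 cherry, all 5 grape, all 16 licorice, all 37 lemon, and all 38 blueberry (fewer than 39), giving 7 + 5 + 39 + 16 + 37 + 38 = 142.
One more jellybean then forces some flavor to 40, so 142 + 1 = 143.

143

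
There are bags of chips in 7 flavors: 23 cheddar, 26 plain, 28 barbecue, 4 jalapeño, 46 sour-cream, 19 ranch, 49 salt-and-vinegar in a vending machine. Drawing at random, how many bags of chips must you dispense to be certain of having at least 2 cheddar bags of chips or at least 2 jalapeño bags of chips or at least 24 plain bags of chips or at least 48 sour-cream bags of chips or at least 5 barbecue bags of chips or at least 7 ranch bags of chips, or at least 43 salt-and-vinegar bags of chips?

124

The worst case stops just short of every target: 1 cheddar, 23 plain, 4 barbecue, 1 jalapeño, all 46 sour-cream, 6 ranch, 42 salt-and-vinegar — 1 + 23 + 4 + 1 + 46 + 6 + 42 = 123 bags of chips.
One more bag of chips must push some flavor to its target, so 123 + 1 = 124.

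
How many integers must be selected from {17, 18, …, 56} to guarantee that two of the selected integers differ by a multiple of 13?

14

Group the integers by remainder mod 13; there are 13 residue classes, each nonempty in this range.
Choosing one from each class (13 integers) avoids any shared remainder.
One more choice must repeat a class, so two differ by a multiple of 13. Hence 13 + 1 = 14.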